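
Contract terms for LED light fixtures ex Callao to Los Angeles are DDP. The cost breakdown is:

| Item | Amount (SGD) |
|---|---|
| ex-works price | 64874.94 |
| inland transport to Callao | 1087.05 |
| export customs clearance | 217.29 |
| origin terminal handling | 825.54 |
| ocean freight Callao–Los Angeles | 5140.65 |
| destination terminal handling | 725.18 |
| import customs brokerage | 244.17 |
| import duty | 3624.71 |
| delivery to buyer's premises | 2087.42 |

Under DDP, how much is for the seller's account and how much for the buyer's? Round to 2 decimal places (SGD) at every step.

DDP: the seller bears all costs including import duty.
Seller's account: goods 64874.94 + inland to port 1087.05 + export clearance 217.29 + origin terminal 825.54 + freight 5140.65 + destination terminal 725.18 + brokerage 244.17 + duty 3624.71 + delivery 2087.42 = 78826.95
Buyer's account: 0.00

Seller: SGD 78826.95; buyer: SGD 0.00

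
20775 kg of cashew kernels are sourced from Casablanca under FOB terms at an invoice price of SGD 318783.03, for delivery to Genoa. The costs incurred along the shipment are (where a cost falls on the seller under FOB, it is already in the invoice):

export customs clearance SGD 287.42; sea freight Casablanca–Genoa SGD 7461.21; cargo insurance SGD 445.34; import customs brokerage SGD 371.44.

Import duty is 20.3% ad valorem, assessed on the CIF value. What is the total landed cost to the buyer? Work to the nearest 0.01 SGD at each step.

FOB: the seller bears costs until goods are on board at the origin port; the buyer bears freight, insurance and all costs thereafter.
Already in the invoice (seller's account under FOB): export clearance — exclude.
CIF value = FOB price + freight + insurance = 318783.03 + 7461.21 + 445.34 = 326689.58
Import duty = 326689.58 × 20.3% = 66317.98
Buyer bears: freight 7461.21 + insurance 445.34 + brokerage 371.44 + duty 66317.98 = 74595.97
Landed cost = invoice 318783.03 + 74595.97 = 393379.00

Total landed cost: SGD 393379.00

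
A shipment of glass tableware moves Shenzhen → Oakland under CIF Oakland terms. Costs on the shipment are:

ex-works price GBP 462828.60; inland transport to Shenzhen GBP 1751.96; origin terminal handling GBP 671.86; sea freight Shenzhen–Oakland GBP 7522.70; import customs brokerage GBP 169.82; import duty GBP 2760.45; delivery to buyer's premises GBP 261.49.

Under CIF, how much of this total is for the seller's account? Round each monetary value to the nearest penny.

Seller's account: GBP 472775.12

CIF: the seller pays costs through ocean freight and marine insurance to the destination port.
Seller's account: goods 462828.60 + inland to port 1751.96 + origin terminal 671.86 + freight 7522.70 = 472775.12
Buyer's account: brokerage 169.82 + duty 2760.45 + delivery 261.49 = 3191.76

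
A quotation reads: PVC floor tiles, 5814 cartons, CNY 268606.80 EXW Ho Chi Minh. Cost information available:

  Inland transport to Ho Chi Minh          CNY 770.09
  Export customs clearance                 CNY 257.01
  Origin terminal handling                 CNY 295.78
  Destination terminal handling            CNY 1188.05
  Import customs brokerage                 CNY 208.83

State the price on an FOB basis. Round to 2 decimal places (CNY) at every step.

FOB price: CNY 269929.68

Not relevant to the conversion: brokerage, destination terminal — on the buyer under both terms; not part of either seller's price.
From EXW to FOB, the seller additionally bears: inland to port, export clearance, origin terminal.
FOB price = 268606.80 + 770.09 + 257.01 + 295.78 = 269929.68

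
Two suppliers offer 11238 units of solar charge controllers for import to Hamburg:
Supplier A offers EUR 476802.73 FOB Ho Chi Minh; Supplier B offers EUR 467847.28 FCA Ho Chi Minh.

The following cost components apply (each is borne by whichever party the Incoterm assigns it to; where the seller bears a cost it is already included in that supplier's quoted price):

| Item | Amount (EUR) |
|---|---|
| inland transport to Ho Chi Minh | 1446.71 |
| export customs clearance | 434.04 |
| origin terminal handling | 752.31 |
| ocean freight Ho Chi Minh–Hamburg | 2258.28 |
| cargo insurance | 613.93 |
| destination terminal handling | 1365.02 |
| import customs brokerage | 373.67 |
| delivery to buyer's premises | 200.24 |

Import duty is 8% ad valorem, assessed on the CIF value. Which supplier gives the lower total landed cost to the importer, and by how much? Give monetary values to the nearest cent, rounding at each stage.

Supplier A (FOB):
CIF value = FOB price + freight + insurance = 476802.73 + 2258.28 + 613.93 = 479674.94
Import duty = 479674.94 × 8% = 38374.00
Buyer bears (A): 2258.28 + 613.93 + 1365.02 + 373.67 + 200.24 = 4811.14
Landed cost (A) = invoice 476802.73 + 4811.14 + duty 38374.00 = 519987.87
Supplier B (FCA):
CIF value = FCA price + origin terminal + freight + insurance = 467847.28 + 752.31 + 2258.28 + 613.93 = 471471.80
Import duty = 471471.80 × 8% = 37717.74
Buyer bears (B): 752.31 + 2258.28 + 613.93 + 1365.02 + 373.67 + 200.24 = 5563.45
Landed cost (B) = invoice 467847.28 + 5563.45 + duty 37717.74 = 511128.47
Difference = |519987.87 − 511128.47| = 8859.40

Supplier B is cheaper by EUR 8859.40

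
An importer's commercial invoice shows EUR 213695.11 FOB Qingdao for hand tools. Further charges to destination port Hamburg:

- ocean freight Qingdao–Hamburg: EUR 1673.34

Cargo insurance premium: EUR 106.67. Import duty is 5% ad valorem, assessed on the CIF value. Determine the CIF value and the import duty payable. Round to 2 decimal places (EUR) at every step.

CIF value: EUR 215475.12; import duty: EUR 10773.76

CIF = FOB price + freight + insurance
CIF = 213695.11 + 1673.34 + 106.67 = 215475.12
Import duty = 215475.12 × 5% = 10773.76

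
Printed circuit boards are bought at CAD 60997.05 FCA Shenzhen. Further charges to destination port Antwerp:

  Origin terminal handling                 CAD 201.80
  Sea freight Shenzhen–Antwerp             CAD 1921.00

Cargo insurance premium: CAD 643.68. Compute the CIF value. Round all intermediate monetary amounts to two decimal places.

CIF value: CAD 63763.53

CIF = FCA price + pre-shipment costs + freight + insurance
CIF = 60997.05 + 201.80 + 1921.00 + 643.68 = 63763.53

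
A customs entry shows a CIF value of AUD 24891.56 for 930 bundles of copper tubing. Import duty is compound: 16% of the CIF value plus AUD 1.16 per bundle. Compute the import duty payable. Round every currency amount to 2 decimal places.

Ad valorem component: 24891.56 × 16% = 3982.65
Specific component: 930 × 1.16 = 1078.80
Import duty = 3982.65 + 1078.80 = 5061.45

Import duty: AUD 5061.45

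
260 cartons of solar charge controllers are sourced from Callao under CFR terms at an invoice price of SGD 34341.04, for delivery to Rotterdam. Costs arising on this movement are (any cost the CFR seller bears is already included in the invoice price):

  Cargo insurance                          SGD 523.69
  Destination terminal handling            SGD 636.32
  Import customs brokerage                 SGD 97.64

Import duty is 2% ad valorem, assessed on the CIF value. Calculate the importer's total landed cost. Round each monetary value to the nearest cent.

Total landed cost: SGD 36295.98

CFR: the seller pays costs through ocean freight to the destination port, but not insurance.
CIF value = CFR price + insurance = 34341.04 + 523.69 = 34864.73
Import duty = 34864.73 × 2% = 697.29
Buyer bears: insurance 523.69 + destination terminal 636.32 + brokerage 97.64 + duty 697.29 = 1954.94
Landed cost = invoice 34341.04 + 1954.94 = 36295.98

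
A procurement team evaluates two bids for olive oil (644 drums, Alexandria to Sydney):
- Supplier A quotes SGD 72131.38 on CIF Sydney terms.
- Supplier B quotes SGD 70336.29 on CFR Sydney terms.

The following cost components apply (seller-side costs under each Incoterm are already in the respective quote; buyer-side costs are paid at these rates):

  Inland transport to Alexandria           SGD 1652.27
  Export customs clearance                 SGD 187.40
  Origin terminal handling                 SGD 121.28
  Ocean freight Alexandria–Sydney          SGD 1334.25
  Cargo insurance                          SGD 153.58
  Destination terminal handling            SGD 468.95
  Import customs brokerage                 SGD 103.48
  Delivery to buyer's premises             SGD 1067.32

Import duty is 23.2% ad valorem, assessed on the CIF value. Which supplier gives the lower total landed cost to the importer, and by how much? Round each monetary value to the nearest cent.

Supplier A (CIF):
The CIF price already equals the CIF value: 72131.38
Import duty = 72131.38 × 23.2% = 16734.48
Buyer bears (A): 468.95 + 103.48 + 1067.32 = 1639.75
Landed cost (A) = invoice 72131.38 + 1639.75 + duty 16734.48 = 90505.61
Supplier B (CFR):
CIF value = CFR price + insurance = 70336.29 + 153.58 = 70489.87
Import duty = 70489.87 × 23.2% = 16353.65
Buyer bears (B): 153.58 + 468.95 + 103.48 + 1067.32 = 1793.33
Landed cost (B) = invoice 70336.29 + 1793.33 + duty 16353.65 = 88483.27
Difference = |90505.61 − 88483.27| = 2022.34

Supplier B is cheaper by SGD 2022.34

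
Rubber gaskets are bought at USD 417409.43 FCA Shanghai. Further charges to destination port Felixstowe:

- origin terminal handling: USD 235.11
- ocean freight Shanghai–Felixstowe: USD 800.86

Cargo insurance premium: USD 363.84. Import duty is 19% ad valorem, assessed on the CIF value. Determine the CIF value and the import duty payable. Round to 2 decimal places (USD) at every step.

CIF = FCA price + pre-shipment costs + freight + insurance
CIF = 417409.43 + 235.11 + 800.86 + 363.84 = 418809.24
Import duty = 418809.24 × 19% = 79573.76

CIF value: USD 418809.24; import duty: USD 79573.76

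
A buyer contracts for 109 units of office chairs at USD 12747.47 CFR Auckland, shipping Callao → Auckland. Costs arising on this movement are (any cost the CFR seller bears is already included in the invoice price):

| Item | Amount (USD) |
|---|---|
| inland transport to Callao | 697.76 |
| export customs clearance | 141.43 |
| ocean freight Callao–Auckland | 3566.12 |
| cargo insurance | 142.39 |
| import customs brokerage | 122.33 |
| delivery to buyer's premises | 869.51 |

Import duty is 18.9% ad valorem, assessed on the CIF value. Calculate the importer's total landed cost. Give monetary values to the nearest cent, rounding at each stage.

Total landed cost: USD 16317.88

CFR: the seller pays costs through ocean freight to the destination port, but not insurance.
Already in the invoice (seller's account under CFR): inland to port, export clearance, freight — exclude.
CIF value = CFR price + insurance = 12747.47 + 142.39 = 12889.86
Import duty = 12889.86 × 18.9% = 2436.18
Buyer bears: insurance 142.39 + brokerage 122.33 + delivery 869.51 + duty 2436.18 = 3570.41
Landed cost = invoice 12747.47 + 3570.41 = 16317.88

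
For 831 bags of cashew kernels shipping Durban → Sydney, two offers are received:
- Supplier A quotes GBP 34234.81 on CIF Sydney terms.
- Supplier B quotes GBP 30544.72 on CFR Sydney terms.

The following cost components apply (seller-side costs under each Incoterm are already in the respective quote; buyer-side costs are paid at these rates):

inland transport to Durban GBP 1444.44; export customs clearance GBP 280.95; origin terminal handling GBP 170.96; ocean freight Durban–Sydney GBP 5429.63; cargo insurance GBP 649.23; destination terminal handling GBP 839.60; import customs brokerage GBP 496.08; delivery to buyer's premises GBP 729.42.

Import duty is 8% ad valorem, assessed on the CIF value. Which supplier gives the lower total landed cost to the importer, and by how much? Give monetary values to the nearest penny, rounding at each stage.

Supplier B is cheaper by GBP 3284.12

Supplier A (CIF):
The CIF price already equals the CIF value: 34234.81
Import duty = 34234.81 × 8% = 2738.78
Buyer bears (A): 839.60 + 496.08 + 729.42 = 2065.10
Landed cost (A) = invoice 34234.81 + 2065.10 + duty 2738.78 = 39038.69
Supplier B (CFR):
CIF value = CFR price + insurance = 30544.72 + 649.23 = 31193.95
Import duty = 31193.95 × 8% = 2495.52
Buyer bears (B): 649.23 + 839.60 + 496.08 + 729.42 = 2714.33
Landed cost (B) = invoice 30544.72 + 2714.33 + duty 2495.52 = 35754.57
Difference = |39038.69 − 35754.57| = 3284.12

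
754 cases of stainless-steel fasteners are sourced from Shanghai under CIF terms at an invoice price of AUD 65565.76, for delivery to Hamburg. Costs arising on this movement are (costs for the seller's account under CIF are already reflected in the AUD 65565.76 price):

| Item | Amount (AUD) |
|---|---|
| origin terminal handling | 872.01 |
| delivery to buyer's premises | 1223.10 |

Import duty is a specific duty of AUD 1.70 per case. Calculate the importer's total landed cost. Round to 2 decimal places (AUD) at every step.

Total landed cost: AUD 68070.66

CIF: the seller pays costs through ocean freight and marine insurance to the destination port.
Already in the invoice (seller's account under CIF): origin terminal — exclude.
The CIF price already equals the CIF value: 65565.76
Import duty = 754 × 1.70 = 1281.80
Buyer bears: delivery 1223.10 + duty 1281.80 = 2504.90
Landed cost = invoice 65565.76 + 2504.90 = 68070.66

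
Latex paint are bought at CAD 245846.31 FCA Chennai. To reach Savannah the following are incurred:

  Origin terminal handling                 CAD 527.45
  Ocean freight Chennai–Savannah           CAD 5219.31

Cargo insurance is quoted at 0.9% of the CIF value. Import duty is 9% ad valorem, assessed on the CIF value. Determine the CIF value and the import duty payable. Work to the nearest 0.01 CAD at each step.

CIF value: CAD 253877.97; import duty: CAD 22849.02

Let C be the CIF value. C = FCA price + pre-shipment costs + freight + 0.9% × C
C − 0.9% × C = 245846.31 + 527.45 + 5219.31
0.991 × C = 251593.07
C = 251593.07 / 0.991 = 253877.97
Insurance premium = 0.9% × 253877.97 = 2284.90
Import duty = 253877.97 × 9% = 22849.02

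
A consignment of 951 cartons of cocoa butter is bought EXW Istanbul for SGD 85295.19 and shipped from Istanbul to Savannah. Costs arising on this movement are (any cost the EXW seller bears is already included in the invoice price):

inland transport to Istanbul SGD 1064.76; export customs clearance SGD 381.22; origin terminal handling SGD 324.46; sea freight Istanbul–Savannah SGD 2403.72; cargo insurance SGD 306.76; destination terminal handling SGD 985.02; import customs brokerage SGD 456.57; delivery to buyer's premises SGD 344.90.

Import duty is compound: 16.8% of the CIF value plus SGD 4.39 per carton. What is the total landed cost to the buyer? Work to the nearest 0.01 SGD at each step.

Total landed cost: SGD 110819.88

EXW: the seller makes goods available at their premises; the buyer bears all onward costs.
CIF value = EXW price + inland to port + export clearance + origin terminal + freight + insurance = 85295.19 + 1064.76 + 381.22 + 324.46 + 2403.72 + 306.76 = 89776.11
Ad valorem component: 89776.11 × 16.8% = 15082.39
Specific component: 951 × 4.39 = 4174.89
Import duty = 15082.39 + 4174.89 = 19257.28
Buyer bears: inland to port 1064.76 + export clearance 381.22 + origin terminal 324.46 + freight 2403.72 + insurance 306.76 + destination terminal 985.02 + brokerage 456.57 + delivery 344.90 + duty 19257.28 = 25524.69
Landed cost = invoice 85295.19 + 25524.69 = 110819.88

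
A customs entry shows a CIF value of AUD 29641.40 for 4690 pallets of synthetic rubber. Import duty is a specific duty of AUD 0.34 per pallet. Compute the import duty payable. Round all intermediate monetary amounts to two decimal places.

Import duty: AUD 1594.60

Import duty = 4690 × 0.34 = 1594.60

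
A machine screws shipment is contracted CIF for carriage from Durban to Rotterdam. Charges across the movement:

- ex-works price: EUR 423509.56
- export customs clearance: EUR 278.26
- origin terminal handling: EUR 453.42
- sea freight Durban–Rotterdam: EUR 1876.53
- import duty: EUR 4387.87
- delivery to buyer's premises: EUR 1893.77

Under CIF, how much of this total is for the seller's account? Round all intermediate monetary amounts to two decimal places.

Seller's account: EUR 426117.77

CIF: the seller pays costs through ocean freight and marine insurance to the destination port.
Seller's account: goods 423509.56 + export clearance 278.26 + origin terminal 453.42 + freight 1876.53 = 426117.77
Buyer's account: duty 4387.87 + delivery 1893.77 = 6281.64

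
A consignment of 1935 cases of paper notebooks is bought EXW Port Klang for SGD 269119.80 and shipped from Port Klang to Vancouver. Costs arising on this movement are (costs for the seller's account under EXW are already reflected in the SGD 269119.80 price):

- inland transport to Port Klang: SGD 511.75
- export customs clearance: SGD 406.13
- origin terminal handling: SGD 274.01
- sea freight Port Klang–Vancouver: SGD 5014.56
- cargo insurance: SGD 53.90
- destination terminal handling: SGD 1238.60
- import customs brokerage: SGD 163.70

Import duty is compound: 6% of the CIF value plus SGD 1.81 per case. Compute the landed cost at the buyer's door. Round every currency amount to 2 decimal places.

EXW: the seller makes goods available at their premises; the buyer bears all onward costs.
CIF value = EXW price + inland to port + export clearance + origin terminal + freight + insurance = 269119.80 + 511.75 + 406.13 + 274.01 + 5014.56 + 53.90 = 275380.15
Ad valorem component: 275380.15 × 6% = 16522.81
Specific component: 1935 × 1.81 = 3502.35
Import duty = 16522.81 + 3502.35 = 20025.16
Buyer bears: inland to port 511.75 + export clearance 406.13 + origin terminal 274.01 + freight 5014.56 + insurance 53.90 + destination terminal 1238.60 + brokerage 163.70 + duty 20025.16 = 27687.81
Landed cost = invoice 269119.80 + 27687.81 = 296807.61

Total landed cost: SGD 296807.61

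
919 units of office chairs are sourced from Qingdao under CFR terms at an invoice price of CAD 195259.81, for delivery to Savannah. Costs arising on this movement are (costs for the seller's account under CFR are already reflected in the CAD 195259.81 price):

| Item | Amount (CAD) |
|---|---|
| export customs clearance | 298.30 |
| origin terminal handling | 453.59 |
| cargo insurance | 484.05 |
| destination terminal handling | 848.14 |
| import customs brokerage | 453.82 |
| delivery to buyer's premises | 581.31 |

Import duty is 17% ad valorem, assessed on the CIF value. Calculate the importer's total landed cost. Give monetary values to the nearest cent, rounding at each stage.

CFR: the seller pays costs through ocean freight to the destination port, but not insurance.
Already in the invoice (seller's account under CFR): export clearance, origin terminal — exclude.
CIF value = CFR price + insurance = 195259.81 + 484.05 = 195743.86
Import duty = 195743.86 × 17% = 33276.46
Buyer bears: insurance 484.05 + destination terminal 848.14 + brokerage 453.82 + delivery 581.31 + duty 33276.46 = 35643.78
Landed cost = invoice 195259.81 + 35643.78 = 230903.59

Total landed cost: CAD 230903.59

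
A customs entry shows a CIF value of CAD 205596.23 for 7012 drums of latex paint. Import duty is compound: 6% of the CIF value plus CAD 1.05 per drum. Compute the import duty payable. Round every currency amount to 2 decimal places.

Ad valorem component: 205596.23 × 6% = 12335.77
Specific component: 7012 × 1.05 = 7362.60
Import duty = 12335.77 + 7362.60 = 19698.37

Import duty: CAD 19698.37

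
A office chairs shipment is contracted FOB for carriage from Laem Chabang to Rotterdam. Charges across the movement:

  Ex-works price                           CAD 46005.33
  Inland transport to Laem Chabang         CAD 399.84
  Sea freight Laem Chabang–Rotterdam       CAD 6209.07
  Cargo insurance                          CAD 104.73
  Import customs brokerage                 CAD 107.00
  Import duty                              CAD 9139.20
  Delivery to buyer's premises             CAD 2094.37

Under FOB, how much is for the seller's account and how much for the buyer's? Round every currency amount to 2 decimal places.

Seller: CAD 46405.17; buyer: CAD 17654.37

FOB: the seller bears costs until goods are on board at the origin port; the buyer bears freight, insurance and all costs thereafter.
Seller's account: goods 46005.33 + inland to port 399.84 = 46405.17
Buyer's account: freight 6209.07 + insurance 104.73 + brokerage 107.00 + duty 9139.20 + delivery 2094.37 = 17654.37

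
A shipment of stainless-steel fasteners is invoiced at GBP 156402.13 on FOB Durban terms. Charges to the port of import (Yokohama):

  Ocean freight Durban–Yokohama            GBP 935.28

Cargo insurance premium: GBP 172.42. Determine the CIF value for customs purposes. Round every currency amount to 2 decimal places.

CIF = FOB price + freight + insurance
CIF = 156402.13 + 935.28 + 172.42 = 157509.83

CIF value: GBP 157509.83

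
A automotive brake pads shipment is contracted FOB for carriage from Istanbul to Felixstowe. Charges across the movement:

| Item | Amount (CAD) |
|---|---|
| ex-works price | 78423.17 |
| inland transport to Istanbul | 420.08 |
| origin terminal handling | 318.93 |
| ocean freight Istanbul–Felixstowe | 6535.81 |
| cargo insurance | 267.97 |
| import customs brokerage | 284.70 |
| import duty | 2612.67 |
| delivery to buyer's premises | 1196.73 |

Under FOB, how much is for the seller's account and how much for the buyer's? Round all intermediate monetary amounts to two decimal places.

FOB: the seller bears costs until goods are on board at the origin port; the buyer bears freight, insurance and all costs thereafter.
Seller's account: goods 78423.17 + inland to port 420.08 + origin terminal 318.93 = 79162.18
Buyer's account: freight 6535.81 + insurance 267.97 + brokerage 284.70 + duty 2612.67 + delivery 1196.73 = 10897.88

Seller: CAD 79162.18; buyer: CAD 10897.88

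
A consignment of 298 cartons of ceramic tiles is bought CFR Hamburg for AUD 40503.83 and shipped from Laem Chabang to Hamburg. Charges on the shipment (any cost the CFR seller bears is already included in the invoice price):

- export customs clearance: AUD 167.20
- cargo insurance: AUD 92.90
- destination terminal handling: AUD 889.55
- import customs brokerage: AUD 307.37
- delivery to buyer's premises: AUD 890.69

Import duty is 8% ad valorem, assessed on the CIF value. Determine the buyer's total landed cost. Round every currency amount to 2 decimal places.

CFR: the seller pays costs through ocean freight to the destination port, but not insurance.
Already in the invoice (seller's account under CFR): export clearance — exclude.
CIF value = CFR price + insurance = 40503.83 + 92.90 = 40596.73
Import duty = 40596.73 × 8% = 3247.74
Buyer bears: insurance 92.90 + destination terminal 889.55 + brokerage 307.37 + delivery 890.69 + duty 3247.74 = 5428.25
Landed cost = invoice 40503.83 + 5428.25 = 45932.08

Total landed cost: AUD 45932.08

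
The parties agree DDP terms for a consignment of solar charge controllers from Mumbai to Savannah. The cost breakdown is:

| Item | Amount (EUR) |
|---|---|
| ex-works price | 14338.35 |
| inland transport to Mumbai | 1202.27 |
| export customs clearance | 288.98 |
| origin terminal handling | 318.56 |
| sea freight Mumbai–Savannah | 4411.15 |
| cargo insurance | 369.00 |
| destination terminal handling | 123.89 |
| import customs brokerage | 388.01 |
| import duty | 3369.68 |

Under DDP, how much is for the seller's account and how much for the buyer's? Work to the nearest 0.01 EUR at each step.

DDP: the seller bears all costs including import duty.
Seller's account: goods 14338.35 + inland to port 1202.27 + export clearance 288.98 + origin terminal 318.56 + freight 4411.15 + insurance 369.00 + destination terminal 123.89 + brokerage 388.01 + duty 3369.68 = 24809.89
Buyer's account: 0.00

Seller: EUR 24809.89; buyer: EUR 0.00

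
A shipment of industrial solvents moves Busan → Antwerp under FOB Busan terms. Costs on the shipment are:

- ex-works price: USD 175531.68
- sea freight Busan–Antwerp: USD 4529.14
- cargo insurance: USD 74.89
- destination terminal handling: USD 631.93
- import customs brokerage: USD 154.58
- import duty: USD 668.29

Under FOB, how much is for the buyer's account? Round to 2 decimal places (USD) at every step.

FOB: the seller bears costs until goods are on board at the origin port; the buyer bears freight, insurance and all costs thereafter.
Seller's account: goods 175531.68 = 175531.68
Buyer's account: freight 4529.14 + insurance 74.89 + destination terminal 631.93 + brokerage 154.58 + duty 668.29 = 6058.83

Buyer's account: USD 6058.83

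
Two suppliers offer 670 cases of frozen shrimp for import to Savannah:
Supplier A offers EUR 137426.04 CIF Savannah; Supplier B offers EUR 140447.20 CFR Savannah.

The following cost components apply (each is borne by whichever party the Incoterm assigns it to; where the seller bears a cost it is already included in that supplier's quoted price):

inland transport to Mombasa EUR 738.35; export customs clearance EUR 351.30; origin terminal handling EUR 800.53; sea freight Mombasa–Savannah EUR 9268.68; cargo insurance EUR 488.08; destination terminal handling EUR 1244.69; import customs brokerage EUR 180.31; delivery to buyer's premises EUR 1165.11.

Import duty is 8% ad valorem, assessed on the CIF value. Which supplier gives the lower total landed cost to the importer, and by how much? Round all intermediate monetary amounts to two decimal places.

Supplier A (CIF):
The CIF price already equals the CIF value: 137426.04
Import duty = 137426.04 × 8% = 10994.08
Buyer bears (A): 1244.69 + 180.31 + 1165.11 = 2590.11
Landed cost (A) = invoice 137426.04 + 2590.11 + duty 10994.08 = 151010.23
Supplier B (CFR):
CIF value = CFR price + insurance = 140447.20 + 488.08 = 140935.28
Import duty = 140935.28 × 8% = 11274.82
Buyer bears (B): 488.08 + 1244.69 + 180.31 + 1165.11 = 3078.19
Landed cost (B) = invoice 140447.20 + 3078.19 + duty 11274.82 = 154800.21
Difference = |151010.23 − 154800.21| = 3789.98

Supplier A is cheaper by EUR 3789.98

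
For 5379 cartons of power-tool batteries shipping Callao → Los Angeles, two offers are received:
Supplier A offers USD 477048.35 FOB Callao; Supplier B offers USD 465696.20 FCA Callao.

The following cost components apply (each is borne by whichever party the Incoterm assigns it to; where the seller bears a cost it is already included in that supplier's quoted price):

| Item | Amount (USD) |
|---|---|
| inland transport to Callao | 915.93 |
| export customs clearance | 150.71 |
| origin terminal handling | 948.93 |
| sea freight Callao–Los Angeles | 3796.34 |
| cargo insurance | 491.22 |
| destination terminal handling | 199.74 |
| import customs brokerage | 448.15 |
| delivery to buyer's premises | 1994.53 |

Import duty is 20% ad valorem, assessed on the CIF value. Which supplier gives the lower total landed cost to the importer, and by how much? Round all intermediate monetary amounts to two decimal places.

Supplier A (FOB):
CIF value = FOB price + freight + insurance = 477048.35 + 3796.34 + 491.22 = 481335.91
Import duty = 481335.91 × 20% = 96267.18
Buyer bears (A): 3796.34 + 491.22 + 199.74 + 448.15 + 1994.53 = 6929.98
Landed cost (A) = invoice 477048.35 + 6929.98 + duty 96267.18 = 580245.51
Supplier B (FCA):
CIF value = FCA price + origin terminal + freight + insurance = 465696.20 + 948.93 + 3796.34 + 491.22 = 470932.69
Import duty = 470932.69 × 20% = 94186.54
Buyer bears (B): 948.93 + 3796.34 + 491.22 + 199.74 + 448.15 + 1994.53 = 7878.91
Landed cost (B) = invoice 465696.20 + 7878.91 + duty 94186.54 = 567761.65
Difference = |580245.51 − 567761.65| = 12483.86

Supplier B is cheaper by USD 12483.86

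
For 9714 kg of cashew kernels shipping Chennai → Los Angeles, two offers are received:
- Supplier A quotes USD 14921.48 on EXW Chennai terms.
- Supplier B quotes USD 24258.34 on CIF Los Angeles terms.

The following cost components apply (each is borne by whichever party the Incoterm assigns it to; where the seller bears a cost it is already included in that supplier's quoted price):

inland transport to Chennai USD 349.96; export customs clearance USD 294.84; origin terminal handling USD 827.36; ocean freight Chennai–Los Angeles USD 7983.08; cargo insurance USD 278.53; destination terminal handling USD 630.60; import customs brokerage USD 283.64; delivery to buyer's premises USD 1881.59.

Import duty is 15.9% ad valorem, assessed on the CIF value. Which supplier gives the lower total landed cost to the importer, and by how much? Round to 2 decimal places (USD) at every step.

Supplier B is cheaper by USD 460.01

Supplier A (EXW):
CIF value = EXW price + inland to port + export clearance + origin terminal + freight + insurance = 14921.48 + 349.96 + 294.84 + 827.36 + 7983.08 + 278.53 = 24655.25
Import duty = 24655.25 × 15.9% = 3920.18
Buyer bears (A): 349.96 + 294.84 + 827.36 + 7983.08 + 278.53 + 630.60 + 283.64 + 1881.59 = 12529.60
Landed cost (A) = invoice 14921.48 + 12529.60 + duty 3920.18 = 31371.26
Supplier B (CIF):
The CIF price already equals the CIF value: 24258.34
Import duty = 24258.34 × 15.9% = 3857.08
Buyer bears (B): 630.60 + 283.64 + 1881.59 = 2795.83
Landed cost (B) = invoice 24258.34 + 2795.83 + duty 3857.08 = 30911.25
Difference = |31371.26 − 30911.25| = 460.01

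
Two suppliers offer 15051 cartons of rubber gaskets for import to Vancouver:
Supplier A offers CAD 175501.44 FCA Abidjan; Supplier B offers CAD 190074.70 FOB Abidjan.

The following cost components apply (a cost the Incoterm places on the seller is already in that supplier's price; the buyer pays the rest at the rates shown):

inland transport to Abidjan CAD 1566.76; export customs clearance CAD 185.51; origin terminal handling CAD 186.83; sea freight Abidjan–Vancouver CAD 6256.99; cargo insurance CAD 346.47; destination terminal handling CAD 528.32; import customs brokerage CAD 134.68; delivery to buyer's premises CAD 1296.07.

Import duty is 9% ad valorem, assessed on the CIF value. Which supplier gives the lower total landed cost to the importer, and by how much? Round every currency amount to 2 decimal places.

Supplier A (FCA):
CIF value = FCA price + origin terminal + freight + insurance = 175501.44 + 186.83 + 6256.99 + 346.47 = 182291.73
Import duty = 182291.73 × 9% = 16406.26
Buyer bears (A): 186.83 + 6256.99 + 346.47 + 528.32 + 134.68 + 1296.07 = 8749.36
Landed cost (A) = invoice 175501.44 + 8749.36 + duty 16406.26 = 200657.06
Supplier B (FOB):
CIF value = FOB price + freight + insurance = 190074.70 + 6256.99 + 346.47 = 196678.16
Import duty = 196678.16 × 9% = 17701.03
Buyer bears (B): 6256.99 + 346.47 + 528.32 + 134.68 + 1296.07 = 8562.53
Landed cost (B) = invoice 190074.70 + 8562.53 + duty 17701.03 = 216338.26
Difference = |200657.06 − 216338.26| = 15681.20

Supplier A is cheaper by CAD 15681.20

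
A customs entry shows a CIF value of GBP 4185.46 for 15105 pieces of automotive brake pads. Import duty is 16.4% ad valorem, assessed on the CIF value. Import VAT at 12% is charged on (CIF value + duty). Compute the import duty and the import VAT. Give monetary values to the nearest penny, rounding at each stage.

Import duty: GBP 686.42; import VAT: GBP 584.63

Import duty = 4185.46 × 16.4% = 686.42
VAT base = CIF + duty = 4185.46 + 686.42 = 4871.88
Import VAT = 4871.88 × 12% = 584.63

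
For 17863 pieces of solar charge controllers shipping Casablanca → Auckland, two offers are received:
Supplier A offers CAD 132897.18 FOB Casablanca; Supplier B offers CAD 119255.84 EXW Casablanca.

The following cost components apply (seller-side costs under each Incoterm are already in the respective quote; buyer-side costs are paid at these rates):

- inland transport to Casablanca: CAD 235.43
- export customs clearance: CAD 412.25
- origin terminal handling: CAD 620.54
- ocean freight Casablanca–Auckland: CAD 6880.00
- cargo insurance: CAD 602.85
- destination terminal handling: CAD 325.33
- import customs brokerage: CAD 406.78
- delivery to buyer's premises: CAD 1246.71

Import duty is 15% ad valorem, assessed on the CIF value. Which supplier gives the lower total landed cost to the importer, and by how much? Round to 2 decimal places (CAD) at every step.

Supplier B is cheaper by CAD 14229.08

Supplier A (FOB):
CIF value = FOB price + freight + insurance = 132897.18 + 6880.00 + 602.85 = 140380.03
Import duty = 140380.03 × 15% = 21057.00
Buyer bears (A): 6880.00 + 602.85 + 325.33 + 406.78 + 1246.71 = 9461.67
Landed cost (A) = invoice 132897.18 + 9461.67 + duty 21057.00 = 163415.85
Supplier B (EXW):
CIF value = EXW price + inland to port + export clearance + origin terminal + freight + insurance = 119255.84 + 235.43 + 412.25 + 620.54 + 6880.00 + 602.85 = 128006.91
Import duty = 128006.91 × 15% = 19201.04
Buyer bears (B): 235.43 + 412.25 + 620.54 + 6880.00 + 602.85 + 325.33 + 406.78 + 1246.71 = 10729.89
Landed cost (B) = invoice 119255.84 + 10729.89 + duty 19201.04 = 149186.77
Difference = |163415.85 − 149186.77| = 14229.08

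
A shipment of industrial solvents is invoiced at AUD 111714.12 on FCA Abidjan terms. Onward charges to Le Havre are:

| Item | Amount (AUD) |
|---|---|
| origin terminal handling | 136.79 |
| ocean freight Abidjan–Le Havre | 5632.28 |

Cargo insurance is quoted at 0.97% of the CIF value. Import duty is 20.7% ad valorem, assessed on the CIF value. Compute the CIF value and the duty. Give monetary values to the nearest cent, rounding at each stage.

Let C be the CIF value. C = FCA price + pre-shipment costs + freight + 0.97% × C
C − 0.97% × C = 111714.12 + 136.79 + 5632.28
0.9903 × C = 117483.19
C = 117483.19 / 0.9903 = 118633.94
Insurance premium = 0.97% × 118633.94 = 1150.75
Import duty = 118633.94 × 20.7% = 24557.23

CIF value: AUD 118633.94; import duty: AUD 24557.23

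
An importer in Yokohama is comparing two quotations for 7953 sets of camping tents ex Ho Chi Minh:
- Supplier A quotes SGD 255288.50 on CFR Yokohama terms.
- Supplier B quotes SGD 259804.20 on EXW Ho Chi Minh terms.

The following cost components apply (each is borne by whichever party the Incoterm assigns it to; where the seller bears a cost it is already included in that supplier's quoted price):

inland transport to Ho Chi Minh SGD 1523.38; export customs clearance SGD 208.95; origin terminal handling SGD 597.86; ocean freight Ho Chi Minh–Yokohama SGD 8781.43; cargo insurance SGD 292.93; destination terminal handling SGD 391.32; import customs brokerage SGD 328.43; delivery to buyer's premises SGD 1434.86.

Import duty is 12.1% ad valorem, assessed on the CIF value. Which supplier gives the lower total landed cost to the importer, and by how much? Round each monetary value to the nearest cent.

Supplier A (CFR):
CIF value = CFR price + insurance = 255288.50 + 292.93 = 255581.43
Import duty = 255581.43 × 12.1% = 30925.35
Buyer bears (A): 292.93 + 391.32 + 328.43 + 1434.86 = 2447.54
Landed cost (A) = invoice 255288.50 + 2447.54 + duty 30925.35 = 288661.39
Supplier B (EXW):
CIF value = EXW price + inland to port + export clearance + origin terminal + freight + insurance = 259804.20 + 1523.38 + 208.95 + 597.86 + 8781.43 + 292.93 = 271208.75
Import duty = 271208.75 × 12.1% = 32816.26
Buyer bears (B): 1523.38 + 208.95 + 597.86 + 8781.43 + 292.93 + 391.32 + 328.43 + 1434.86 = 13559.16
Landed cost (B) = invoice 259804.20 + 13559.16 + duty 32816.26 = 306179.62
Difference = |288661.39 − 306179.62| = 17518.23

Supplier A is cheaper by SGD 17518.23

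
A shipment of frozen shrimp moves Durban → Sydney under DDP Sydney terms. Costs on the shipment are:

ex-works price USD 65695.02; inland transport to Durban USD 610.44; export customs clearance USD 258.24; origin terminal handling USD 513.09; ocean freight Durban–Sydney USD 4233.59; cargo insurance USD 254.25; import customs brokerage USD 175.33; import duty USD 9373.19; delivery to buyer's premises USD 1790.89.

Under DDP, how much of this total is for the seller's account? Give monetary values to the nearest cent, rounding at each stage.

Seller's account: USD 82904.04

DDP: the seller bears all costs including import duty.
Seller's account: goods 65695.02 + inland to port 610.44 + export clearance 258.24 + origin terminal 513.09 + freight 4233.59 + insurance 254.25 + brokerage 175.33 + duty 9373.19 + delivery 1790.89 = 82904.04
Buyer's account: 0.00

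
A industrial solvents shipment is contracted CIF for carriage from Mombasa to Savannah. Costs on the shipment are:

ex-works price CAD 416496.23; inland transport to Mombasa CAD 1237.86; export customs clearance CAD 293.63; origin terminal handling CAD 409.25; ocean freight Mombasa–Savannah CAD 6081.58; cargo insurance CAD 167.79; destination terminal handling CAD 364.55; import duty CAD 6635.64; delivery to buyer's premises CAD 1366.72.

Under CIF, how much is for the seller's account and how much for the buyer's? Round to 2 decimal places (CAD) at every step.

CIF: the seller pays costs through ocean freight and marine insurance to the destination port.
Seller's account: goods 416496.23 + inland to port 1237.86 + export clearance 293.63 + origin terminal 409.25 + freight 6081.58 + insurance 167.79 = 424686.34
Buyer's account: destination terminal 364.55 + duty 6635.64 + delivery 1366.72 = 8366.91

Seller: CAD 424686.34; buyer: CAD 8366.91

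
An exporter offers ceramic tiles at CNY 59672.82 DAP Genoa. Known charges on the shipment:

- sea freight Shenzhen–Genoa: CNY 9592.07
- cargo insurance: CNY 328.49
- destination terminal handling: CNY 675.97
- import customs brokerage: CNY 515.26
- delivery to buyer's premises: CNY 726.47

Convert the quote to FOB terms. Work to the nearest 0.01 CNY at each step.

Not relevant to the conversion: brokerage — on the buyer under both terms; not part of either seller's price.
From DAP to FOB, the seller no longer bears: freight, insurance, destination terminal, delivery.
FOB price = 59672.82 − 9592.07 − 328.49 − 675.97 − 726.47 = 48349.82

FOB price: CNY 48349.82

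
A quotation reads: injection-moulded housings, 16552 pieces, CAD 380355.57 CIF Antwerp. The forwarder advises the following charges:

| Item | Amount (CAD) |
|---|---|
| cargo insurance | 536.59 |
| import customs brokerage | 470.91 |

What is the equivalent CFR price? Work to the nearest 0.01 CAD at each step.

Not relevant to the conversion: brokerage — on the buyer under both terms; not part of either seller's price.
From CIF to CFR, the seller no longer bears: insurance.
CFR price = 380355.57 − 536.59 = 379818.98

CFR price: CAD 379818.98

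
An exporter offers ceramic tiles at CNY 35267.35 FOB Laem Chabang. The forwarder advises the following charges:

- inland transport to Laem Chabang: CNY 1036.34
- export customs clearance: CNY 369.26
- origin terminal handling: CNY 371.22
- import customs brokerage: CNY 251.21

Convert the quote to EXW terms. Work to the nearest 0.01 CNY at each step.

Not relevant to the conversion: brokerage — on the buyer under both terms; not part of either seller's price.
From FOB to EXW, the seller no longer bears: inland to port, export clearance, origin terminal.
EXW price = 35267.35 − 1036.34 − 369.26 − 371.22 = 33490.53

EXW price: CNY 33490.53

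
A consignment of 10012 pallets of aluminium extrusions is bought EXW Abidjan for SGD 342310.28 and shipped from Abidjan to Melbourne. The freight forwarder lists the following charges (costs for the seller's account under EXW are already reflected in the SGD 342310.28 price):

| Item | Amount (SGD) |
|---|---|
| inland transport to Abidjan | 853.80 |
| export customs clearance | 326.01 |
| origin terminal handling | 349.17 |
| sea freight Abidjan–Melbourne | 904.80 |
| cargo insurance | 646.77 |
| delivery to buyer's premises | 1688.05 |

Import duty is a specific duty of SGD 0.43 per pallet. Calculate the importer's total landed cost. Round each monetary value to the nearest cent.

EXW: the seller makes goods available at their premises; the buyer bears all onward costs.
CIF value = EXW price + inland to port + export clearance + origin terminal + freight + insurance = 342310.28 + 853.80 + 326.01 + 349.17 + 904.80 + 646.77 = 345390.83
Import duty = 10012 × 0.43 = 4305.16
Buyer bears: inland to port 853.80 + export clearance 326.01 + origin terminal 349.17 + freight 904.80 + insurance 646.77 + delivery 1688.05 + duty 4305.16 = 9073.76
Landed cost = invoice 342310.28 + 9073.76 = 351384.04

Total landed cost: SGD 351384.04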